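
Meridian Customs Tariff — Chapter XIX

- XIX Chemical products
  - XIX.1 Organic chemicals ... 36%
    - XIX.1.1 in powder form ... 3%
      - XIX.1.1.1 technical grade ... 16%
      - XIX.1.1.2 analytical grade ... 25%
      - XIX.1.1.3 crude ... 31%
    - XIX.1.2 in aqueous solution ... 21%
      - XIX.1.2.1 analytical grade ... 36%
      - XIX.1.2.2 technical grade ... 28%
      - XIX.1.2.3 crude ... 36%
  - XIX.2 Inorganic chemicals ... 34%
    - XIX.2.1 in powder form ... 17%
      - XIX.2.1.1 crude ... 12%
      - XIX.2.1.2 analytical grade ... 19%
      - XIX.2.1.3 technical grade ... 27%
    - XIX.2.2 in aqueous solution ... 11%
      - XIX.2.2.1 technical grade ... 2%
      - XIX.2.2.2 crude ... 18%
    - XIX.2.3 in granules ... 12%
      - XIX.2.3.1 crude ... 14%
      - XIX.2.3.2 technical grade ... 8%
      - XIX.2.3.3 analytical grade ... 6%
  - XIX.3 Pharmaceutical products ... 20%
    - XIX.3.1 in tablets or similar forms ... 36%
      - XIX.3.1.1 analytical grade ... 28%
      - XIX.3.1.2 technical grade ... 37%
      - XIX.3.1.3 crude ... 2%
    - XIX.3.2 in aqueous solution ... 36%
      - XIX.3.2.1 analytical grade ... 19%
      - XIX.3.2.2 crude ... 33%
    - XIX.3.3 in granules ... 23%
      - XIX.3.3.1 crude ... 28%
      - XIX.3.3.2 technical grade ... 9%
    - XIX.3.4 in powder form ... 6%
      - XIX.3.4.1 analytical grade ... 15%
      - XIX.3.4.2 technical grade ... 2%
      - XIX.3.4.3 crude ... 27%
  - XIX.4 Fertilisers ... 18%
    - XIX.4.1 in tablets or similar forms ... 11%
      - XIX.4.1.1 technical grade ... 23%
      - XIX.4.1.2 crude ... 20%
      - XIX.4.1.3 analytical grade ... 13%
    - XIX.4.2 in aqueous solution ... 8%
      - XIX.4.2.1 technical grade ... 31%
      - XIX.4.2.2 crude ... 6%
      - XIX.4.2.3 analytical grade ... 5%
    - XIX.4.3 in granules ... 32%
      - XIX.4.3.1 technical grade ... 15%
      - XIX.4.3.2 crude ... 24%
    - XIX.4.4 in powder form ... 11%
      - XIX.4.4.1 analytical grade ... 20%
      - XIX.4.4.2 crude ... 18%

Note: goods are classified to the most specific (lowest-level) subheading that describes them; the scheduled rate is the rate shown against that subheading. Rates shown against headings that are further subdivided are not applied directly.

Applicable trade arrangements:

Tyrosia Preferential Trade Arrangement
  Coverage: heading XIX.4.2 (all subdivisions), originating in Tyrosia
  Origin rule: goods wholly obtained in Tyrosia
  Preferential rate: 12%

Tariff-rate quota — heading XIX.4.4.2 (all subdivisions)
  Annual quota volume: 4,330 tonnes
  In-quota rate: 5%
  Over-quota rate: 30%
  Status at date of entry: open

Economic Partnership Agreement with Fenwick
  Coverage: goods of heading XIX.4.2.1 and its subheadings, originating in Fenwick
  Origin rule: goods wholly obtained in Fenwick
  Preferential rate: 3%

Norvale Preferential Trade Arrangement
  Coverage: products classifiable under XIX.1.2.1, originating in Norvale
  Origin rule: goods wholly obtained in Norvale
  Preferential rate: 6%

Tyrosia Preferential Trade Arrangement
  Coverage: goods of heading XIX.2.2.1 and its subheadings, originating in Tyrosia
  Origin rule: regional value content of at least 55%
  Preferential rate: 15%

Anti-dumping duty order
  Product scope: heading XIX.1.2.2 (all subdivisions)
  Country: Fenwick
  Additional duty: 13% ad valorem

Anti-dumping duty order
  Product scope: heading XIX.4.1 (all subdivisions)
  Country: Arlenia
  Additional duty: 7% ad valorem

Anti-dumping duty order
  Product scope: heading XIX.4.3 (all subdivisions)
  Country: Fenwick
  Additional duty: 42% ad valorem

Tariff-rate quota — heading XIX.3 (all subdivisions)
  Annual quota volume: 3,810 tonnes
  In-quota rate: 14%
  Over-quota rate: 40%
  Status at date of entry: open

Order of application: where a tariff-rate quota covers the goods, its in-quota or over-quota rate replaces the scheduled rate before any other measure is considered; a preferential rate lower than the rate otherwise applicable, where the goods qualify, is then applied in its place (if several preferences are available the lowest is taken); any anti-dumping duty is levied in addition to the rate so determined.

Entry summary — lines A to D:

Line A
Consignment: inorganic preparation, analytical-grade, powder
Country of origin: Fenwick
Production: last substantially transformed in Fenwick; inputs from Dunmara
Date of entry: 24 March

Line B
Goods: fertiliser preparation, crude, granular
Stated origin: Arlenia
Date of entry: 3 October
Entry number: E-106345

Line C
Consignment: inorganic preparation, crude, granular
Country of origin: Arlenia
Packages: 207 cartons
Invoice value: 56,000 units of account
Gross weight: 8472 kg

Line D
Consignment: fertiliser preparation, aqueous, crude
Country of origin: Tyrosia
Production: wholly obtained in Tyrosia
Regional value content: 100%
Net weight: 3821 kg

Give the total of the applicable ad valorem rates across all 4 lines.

63%

Line A: inorganic → XIX.2; powder → XIX.2.1; analytical-grade → XIX.2.1.2. Scheduled 19%. Fenwick agreement on XIX.4.2.1: XIX.2.1.2 not covered. → 19%.
Line B: fertiliser → XIX.4; granular → XIX.4.3; crude → XIX.4.3.2. Scheduled 24%. No special measure applies. → 24%.
Line C: inorganic → XIX.2; granular → XIX.2.3; crude → XIX.2.3.1. Scheduled 14%. No special measure applies. → 14%.
Line D: fertiliser → XIX.4; aqueous → XIX.4.2; crude → XIX.4.2.2. Scheduled 6%. Tyrosia agreement on XIX.4.2: wholly obtained → 12% available; Tyrosia agreement on XIX.2.2.1: XIX.4.2.2 not covered; preference 12% not lower than 6% → no reduction. → 6%.
Sum: 19% + 24% + 14% + 6% = 63%.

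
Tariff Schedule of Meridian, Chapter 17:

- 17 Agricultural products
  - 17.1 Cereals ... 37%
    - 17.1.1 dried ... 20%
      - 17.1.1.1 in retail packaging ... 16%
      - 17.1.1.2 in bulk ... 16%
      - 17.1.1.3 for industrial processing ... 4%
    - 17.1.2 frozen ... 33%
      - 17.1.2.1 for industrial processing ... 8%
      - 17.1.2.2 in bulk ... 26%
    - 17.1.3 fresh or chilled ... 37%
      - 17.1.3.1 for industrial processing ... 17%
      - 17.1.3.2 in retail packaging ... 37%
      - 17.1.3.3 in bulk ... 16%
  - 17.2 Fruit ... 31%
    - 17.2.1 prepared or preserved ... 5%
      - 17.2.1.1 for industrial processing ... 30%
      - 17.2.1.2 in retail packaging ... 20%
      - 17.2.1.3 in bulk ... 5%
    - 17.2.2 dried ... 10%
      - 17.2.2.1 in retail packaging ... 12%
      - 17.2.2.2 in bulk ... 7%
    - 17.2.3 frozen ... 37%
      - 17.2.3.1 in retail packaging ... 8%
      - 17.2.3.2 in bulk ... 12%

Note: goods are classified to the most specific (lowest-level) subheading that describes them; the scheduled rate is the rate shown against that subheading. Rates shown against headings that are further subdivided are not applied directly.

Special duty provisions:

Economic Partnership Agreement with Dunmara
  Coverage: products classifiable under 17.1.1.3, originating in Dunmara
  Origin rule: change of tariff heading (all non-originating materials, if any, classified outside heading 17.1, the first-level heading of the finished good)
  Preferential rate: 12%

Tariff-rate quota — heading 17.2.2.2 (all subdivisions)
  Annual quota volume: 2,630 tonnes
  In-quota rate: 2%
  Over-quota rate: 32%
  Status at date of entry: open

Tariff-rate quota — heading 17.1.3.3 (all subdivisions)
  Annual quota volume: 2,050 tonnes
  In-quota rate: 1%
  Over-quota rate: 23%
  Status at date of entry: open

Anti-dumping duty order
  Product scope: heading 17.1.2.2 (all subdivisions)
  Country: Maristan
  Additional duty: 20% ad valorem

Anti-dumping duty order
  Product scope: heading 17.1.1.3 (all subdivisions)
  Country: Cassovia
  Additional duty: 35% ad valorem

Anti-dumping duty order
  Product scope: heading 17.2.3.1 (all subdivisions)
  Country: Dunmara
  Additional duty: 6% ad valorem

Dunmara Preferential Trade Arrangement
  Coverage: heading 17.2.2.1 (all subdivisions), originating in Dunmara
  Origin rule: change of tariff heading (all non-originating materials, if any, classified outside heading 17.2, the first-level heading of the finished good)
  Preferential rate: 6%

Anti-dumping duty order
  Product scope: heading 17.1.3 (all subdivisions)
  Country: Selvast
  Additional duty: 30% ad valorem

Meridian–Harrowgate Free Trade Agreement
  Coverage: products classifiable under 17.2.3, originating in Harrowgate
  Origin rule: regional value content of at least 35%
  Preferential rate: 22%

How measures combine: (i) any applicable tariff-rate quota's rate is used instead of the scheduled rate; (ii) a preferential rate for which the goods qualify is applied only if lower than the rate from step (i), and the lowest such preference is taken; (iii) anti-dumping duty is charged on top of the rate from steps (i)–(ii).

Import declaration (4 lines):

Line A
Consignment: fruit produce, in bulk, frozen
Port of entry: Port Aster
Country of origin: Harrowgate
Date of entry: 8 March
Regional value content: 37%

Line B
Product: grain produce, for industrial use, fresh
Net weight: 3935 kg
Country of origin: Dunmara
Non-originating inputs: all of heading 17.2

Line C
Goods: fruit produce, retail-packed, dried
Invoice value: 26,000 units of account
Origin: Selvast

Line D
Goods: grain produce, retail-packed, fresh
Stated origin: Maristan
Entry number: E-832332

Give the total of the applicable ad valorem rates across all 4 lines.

78%

Line A: fruit → 17.2; frozen → 17.2.3; in bulk → 17.2.3.2. Scheduled 12%. Harrowgate agreement on 17.2.3: RVC ≥ 35% → 22% available; preference 22% not lower than 12% → no reduction. → 12%.
Line B: grain → 17.1; fresh → 17.1.3; for industrial use → 17.1.3.1. Scheduled 17%. Dunmara agreement on 17.1.1.3: 17.1.3.1 not covered; Dunmara agreement on 17.2.2.1: 17.1.3.1 not covered. → 17%.
Line C: fruit → 17.2; dried → 17.2.2; retail-packed → 17.2.2.1. Scheduled 12%. No special measure applies. → 12%.
Line D: grain → 17.1; fresh → 17.1.3; retail-packed → 17.1.3.2. Scheduled 37%. No special measure applies. → 37%.
Sum: 12% + 17% + 12% + 37% = 78%.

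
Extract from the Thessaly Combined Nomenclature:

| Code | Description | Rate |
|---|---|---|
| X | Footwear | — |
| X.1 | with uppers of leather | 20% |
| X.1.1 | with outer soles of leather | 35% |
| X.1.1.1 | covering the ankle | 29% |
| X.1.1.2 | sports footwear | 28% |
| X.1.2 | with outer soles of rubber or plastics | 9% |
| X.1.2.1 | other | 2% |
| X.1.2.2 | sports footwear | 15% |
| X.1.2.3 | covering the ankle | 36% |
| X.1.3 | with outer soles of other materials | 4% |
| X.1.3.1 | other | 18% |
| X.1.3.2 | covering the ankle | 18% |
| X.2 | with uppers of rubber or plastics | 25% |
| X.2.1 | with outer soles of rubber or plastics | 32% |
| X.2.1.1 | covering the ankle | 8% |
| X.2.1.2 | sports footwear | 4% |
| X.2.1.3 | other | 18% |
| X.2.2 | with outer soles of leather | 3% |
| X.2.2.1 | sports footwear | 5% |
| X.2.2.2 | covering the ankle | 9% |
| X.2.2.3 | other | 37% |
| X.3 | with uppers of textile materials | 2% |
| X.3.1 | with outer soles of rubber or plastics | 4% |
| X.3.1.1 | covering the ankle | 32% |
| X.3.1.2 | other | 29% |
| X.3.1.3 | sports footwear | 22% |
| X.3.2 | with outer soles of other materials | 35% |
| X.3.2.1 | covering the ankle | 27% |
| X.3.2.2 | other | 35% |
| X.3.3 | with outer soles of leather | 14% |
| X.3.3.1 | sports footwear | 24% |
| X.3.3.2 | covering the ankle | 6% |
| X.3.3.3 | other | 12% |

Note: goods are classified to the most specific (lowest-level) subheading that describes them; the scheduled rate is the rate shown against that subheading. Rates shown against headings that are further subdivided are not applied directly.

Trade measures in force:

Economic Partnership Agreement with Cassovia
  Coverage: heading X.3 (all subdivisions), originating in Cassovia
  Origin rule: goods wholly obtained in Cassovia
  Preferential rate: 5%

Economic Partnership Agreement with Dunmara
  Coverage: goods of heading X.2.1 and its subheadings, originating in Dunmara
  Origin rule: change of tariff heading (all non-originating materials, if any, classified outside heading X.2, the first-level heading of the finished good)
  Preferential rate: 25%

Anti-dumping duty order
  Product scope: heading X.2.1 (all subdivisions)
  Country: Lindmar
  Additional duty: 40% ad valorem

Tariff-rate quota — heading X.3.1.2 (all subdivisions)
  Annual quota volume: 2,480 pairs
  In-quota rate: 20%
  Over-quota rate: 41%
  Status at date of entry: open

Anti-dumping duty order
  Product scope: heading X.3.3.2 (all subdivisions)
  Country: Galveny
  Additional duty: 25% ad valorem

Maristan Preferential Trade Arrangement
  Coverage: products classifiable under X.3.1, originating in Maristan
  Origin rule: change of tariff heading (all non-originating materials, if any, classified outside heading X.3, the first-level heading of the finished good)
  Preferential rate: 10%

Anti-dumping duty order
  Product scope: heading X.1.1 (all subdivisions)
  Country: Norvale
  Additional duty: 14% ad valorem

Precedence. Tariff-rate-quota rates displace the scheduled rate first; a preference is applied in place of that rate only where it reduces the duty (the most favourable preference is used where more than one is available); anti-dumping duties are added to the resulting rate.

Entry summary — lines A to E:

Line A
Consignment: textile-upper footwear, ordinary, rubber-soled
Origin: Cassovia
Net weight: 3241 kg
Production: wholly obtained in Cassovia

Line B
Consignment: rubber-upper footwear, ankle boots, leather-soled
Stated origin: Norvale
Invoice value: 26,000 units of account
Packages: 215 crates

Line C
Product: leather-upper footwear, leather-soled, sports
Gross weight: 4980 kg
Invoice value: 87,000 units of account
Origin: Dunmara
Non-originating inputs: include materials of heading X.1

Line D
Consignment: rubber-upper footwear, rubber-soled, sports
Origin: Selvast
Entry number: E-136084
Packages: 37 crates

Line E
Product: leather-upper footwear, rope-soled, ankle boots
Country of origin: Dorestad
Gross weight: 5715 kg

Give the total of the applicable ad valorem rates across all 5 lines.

Line A: textile-upper → X.3; rubber-soled → X.3.1; ordinary → X.3.1.2. Scheduled 29%. quota on X.3.1.2 open → in-quota 20%; Cassovia agreement on X.3: wholly obtained → 5% available; preferential 5%. → 5%.
Line B: rubber-upper → X.2; leather-soled → X.2.2; ankle boots → X.2.2.2. Scheduled 9%. No special measure applies. → 9%.
Line C: leather-upper → X.1; leather-soled → X.1.1; sports → X.1.1.2. Scheduled 28%. Dunmara agreement on X.2.1: X.1.1.2 not covered. → 28%.
Line D: rubber-upper → X.2; rubber-soled → X.2.1; sports → X.2.1.2. Scheduled 4%. No special measure applies. → 4%.
Line E: leather-upper → X.1; rope-soled → X.1.3; ankle boots → X.1.3.2. Scheduled 18%. No special measure applies. → 18%.
Sum: 5% + 9% + 28% + 4% + 18% = 64%.

64%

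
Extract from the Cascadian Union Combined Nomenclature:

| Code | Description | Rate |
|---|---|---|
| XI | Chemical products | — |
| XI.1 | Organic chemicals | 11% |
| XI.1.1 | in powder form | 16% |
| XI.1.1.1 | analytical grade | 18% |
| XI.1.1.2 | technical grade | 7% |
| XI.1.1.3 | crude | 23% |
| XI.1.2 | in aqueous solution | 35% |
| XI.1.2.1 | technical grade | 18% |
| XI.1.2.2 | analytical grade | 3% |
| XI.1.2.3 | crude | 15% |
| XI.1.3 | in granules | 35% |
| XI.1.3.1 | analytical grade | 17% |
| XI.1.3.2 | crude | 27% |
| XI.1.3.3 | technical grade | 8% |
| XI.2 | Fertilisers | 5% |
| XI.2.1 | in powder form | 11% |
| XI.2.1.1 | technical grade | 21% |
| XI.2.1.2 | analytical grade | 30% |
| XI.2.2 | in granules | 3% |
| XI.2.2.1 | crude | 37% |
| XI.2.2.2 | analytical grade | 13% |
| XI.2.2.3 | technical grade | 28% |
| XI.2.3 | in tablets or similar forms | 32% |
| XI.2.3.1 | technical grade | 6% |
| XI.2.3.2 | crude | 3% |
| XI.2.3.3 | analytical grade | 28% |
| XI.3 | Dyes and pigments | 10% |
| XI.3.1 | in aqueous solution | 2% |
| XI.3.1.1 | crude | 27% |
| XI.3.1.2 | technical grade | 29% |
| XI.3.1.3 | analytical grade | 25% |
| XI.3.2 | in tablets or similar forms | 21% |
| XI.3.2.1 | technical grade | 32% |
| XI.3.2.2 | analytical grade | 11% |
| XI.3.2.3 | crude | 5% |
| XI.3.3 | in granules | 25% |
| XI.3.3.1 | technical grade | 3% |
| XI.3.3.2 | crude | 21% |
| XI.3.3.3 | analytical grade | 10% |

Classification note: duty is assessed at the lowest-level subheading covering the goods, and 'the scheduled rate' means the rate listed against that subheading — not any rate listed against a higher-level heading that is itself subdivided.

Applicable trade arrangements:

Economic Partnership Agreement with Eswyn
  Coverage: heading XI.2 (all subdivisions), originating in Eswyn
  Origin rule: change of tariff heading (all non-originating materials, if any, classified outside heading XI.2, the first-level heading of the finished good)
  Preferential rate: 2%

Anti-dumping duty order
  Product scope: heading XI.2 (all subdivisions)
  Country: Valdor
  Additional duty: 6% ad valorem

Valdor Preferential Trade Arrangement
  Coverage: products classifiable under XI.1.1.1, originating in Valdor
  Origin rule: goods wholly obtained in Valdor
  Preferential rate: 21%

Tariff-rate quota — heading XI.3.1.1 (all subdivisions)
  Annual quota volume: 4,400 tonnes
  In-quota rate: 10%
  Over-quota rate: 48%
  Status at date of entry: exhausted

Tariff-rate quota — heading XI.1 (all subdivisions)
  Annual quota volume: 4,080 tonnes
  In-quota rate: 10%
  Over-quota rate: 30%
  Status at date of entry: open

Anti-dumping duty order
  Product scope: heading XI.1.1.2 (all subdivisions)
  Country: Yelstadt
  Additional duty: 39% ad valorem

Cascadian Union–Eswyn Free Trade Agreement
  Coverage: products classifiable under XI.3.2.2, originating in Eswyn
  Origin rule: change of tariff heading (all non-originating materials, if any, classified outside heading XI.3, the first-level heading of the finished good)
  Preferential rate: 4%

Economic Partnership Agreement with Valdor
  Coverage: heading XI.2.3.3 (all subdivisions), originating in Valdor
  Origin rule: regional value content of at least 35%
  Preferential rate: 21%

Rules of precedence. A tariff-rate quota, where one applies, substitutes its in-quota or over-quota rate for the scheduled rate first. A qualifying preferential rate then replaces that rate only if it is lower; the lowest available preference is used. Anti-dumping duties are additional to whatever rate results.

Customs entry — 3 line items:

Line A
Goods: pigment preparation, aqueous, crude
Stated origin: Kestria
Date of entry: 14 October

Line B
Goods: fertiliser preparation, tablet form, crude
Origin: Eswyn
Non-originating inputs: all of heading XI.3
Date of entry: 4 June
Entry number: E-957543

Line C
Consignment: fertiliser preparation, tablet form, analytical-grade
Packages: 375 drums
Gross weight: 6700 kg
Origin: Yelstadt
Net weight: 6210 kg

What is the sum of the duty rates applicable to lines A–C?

Line A: pigment → XI.3; aqueous → XI.3.1; crude → XI.3.1.1. Scheduled 27%. quota on XI.3.1.1 exhausted → over-quota 48%. → 48%.
Line B: fertiliser → XI.2; tablet form → XI.2.3; crude → XI.2.3.2. Scheduled 3%. Eswyn agreement on XI.2: CTH met → 2% available; Eswyn agreement on XI.3.2.2: XI.2.3.2 not covered; preferential 2%. → 2%.
Line C: fertiliser → XI.2; tablet form → XI.2.3; analytical-grade → XI.2.3.3. Scheduled 28%. No special measure applies. → 28%.
Sum: 48% + 2% + 28% = 78%.

78%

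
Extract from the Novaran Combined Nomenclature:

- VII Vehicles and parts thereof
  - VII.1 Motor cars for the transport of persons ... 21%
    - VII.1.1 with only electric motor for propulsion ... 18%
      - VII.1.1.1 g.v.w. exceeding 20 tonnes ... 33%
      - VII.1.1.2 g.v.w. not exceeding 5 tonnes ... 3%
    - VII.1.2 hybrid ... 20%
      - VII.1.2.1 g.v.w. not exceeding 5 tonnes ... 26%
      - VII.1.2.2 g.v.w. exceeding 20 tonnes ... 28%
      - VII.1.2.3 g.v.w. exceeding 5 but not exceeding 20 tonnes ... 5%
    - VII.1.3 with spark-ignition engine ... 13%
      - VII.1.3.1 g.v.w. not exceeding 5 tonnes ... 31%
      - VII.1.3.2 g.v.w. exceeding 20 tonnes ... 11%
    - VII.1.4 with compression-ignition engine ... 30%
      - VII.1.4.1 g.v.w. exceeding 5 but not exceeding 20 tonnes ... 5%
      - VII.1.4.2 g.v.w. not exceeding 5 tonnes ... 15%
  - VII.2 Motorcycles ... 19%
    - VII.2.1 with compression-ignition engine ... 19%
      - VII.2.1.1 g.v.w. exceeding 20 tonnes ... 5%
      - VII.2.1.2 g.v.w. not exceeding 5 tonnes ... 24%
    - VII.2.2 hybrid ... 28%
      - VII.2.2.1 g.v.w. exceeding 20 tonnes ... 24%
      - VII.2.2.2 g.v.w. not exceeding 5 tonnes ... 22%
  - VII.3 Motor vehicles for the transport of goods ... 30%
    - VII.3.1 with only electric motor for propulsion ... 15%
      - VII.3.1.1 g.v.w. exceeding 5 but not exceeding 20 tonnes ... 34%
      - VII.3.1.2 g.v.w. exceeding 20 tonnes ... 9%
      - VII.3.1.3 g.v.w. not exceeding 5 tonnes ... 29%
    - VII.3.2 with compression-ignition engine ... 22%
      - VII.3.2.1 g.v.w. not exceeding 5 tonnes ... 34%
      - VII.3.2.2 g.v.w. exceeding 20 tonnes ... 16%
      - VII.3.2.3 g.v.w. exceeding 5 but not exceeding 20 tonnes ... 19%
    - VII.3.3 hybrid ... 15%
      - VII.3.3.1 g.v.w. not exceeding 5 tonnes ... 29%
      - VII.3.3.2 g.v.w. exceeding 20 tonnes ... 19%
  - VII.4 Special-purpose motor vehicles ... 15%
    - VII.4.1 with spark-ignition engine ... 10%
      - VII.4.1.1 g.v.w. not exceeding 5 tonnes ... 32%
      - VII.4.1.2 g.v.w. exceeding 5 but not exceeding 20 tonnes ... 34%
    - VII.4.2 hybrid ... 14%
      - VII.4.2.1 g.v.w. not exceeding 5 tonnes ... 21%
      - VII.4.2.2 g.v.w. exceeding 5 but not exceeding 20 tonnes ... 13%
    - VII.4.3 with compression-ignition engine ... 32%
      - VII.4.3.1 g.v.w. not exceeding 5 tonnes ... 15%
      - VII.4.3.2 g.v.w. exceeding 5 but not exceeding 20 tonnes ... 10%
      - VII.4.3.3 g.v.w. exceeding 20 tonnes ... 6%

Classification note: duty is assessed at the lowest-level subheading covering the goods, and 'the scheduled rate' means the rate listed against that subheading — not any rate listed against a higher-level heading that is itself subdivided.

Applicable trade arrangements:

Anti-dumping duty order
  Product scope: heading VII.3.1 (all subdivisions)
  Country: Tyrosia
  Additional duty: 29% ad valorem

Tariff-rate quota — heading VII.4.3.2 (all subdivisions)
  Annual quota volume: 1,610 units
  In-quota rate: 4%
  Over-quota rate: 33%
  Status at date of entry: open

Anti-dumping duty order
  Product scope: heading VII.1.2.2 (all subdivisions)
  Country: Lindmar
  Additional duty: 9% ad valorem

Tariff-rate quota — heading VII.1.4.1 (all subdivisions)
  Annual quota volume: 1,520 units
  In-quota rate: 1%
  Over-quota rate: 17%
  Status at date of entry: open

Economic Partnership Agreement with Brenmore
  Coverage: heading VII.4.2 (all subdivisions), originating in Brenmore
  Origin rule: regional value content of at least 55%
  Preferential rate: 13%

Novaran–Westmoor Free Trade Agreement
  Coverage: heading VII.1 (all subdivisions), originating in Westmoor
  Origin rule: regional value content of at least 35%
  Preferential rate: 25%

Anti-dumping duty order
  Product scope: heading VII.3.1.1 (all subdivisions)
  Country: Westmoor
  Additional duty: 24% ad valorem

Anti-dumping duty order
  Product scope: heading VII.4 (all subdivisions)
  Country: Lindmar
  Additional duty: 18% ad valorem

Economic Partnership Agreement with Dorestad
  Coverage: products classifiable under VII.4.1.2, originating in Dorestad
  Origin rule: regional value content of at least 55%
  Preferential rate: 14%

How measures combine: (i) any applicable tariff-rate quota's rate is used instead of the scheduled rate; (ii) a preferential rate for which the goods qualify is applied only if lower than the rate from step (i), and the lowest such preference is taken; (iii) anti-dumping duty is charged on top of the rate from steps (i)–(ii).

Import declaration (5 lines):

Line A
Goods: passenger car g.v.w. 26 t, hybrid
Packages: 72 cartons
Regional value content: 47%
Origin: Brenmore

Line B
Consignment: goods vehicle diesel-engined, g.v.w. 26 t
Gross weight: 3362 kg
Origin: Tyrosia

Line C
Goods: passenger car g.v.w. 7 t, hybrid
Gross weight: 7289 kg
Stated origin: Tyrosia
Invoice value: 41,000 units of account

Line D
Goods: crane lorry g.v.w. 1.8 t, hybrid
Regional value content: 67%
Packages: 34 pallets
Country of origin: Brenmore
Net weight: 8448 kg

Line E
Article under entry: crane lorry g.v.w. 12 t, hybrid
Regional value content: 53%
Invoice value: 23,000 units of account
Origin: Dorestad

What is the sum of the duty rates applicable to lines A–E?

75%

Line A: passenger car → VII.1; hybrid → VII.1.2; g.v.w. 26 t → VII.1.2.2. Scheduled 28%. Brenmore agreement on VII.4.2: VII.1.2.2 not covered. → 28%.
Line B: goods vehicle → VII.3; diesel-engined → VII.3.2; g.v.w. 26 t → VII.3.2.2. Scheduled 16%. No special measure applies. → 16%.
Line C: passenger car → VII.1; hybrid → VII.1.2; g.v.w. 7 t → VII.1.2.3. Scheduled 5%. No special measure applies. → 5%.
Line D: crane lorry → VII.4; hybrid → VII.4.2; g.v.w. 1.8 t → VII.4.2.1. Scheduled 21%. Brenmore agreement on VII.4.2: RVC ≥ 55% → 13% available; preferential 13%. → 13%.
Line E: crane lorry → VII.4; hybrid → VII.4.2; g.v.w. 12 t → VII.4.2.2. Scheduled 13%. Dorestad agreement on VII.4.1.2: VII.4.2.2 not covered. → 13%.
Sum: 28% + 16% + 5% + 13% + 13% = 75%.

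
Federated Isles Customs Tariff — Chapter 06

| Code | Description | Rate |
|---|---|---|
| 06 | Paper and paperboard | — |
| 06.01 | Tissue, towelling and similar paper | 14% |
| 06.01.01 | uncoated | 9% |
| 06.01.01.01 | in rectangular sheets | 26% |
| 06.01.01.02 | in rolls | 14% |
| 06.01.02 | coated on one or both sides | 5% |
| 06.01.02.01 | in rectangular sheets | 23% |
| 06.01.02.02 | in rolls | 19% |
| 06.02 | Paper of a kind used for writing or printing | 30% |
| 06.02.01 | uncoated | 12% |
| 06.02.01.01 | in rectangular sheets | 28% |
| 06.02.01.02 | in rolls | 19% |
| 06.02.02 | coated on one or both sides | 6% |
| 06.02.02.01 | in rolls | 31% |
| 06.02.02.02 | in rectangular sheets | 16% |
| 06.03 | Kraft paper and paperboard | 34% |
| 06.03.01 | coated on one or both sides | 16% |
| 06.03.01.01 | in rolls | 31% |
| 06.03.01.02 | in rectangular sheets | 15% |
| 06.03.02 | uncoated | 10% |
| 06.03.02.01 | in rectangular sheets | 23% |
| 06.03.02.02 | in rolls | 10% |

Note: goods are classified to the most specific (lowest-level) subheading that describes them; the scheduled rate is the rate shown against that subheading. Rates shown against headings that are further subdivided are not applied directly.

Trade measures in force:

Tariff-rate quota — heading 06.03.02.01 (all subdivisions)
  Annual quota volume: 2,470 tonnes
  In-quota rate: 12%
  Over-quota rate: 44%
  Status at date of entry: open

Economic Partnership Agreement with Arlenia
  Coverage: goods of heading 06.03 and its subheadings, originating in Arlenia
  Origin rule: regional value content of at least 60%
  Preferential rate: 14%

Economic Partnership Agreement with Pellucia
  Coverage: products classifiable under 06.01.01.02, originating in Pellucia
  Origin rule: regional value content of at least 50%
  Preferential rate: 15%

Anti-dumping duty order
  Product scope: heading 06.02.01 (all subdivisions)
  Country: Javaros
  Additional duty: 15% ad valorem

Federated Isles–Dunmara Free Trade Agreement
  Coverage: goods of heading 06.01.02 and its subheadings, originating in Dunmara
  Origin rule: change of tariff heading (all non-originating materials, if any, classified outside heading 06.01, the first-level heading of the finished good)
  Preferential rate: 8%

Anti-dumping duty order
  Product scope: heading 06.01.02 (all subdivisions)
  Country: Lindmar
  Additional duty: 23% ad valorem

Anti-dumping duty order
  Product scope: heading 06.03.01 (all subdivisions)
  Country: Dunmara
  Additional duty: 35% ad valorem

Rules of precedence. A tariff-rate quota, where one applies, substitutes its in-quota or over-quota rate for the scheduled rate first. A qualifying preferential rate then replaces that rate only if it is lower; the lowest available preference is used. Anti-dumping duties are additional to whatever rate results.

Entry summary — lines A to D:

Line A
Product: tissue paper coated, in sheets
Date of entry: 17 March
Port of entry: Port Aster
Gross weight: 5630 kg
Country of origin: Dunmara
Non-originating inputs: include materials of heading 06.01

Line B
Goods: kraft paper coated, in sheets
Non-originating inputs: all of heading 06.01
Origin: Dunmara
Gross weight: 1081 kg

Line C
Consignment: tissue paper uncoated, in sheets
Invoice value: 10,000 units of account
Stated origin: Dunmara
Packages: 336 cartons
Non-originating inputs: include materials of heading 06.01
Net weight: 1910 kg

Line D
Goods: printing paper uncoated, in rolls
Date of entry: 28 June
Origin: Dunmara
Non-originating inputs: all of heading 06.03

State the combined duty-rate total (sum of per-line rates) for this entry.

118%

Line A: tissue paper → 06.01; coated → 06.01.02; in sheets → 06.01.02.01. Scheduled 23%. Dunmara agreement on 06.01.02: CTH not met. → 23%.
Line B: kraft paper → 06.03; coated → 06.03.01; in sheets → 06.03.01.02. Scheduled 15%. Dunmara agreement on 06.01.02: 06.03.01.02 not covered; anti-dumping (Dunmara, 06.03.01): +35%; total 15% + 35% = 50%. → 50%.
Line C: tissue paper → 06.01; uncoated → 06.01.01; in sheets → 06.01.01.01. Scheduled 26%. Dunmara agreement on 06.01.02: 06.01.01.01 not covered. → 26%.
Line D: printing paper → 06.02; uncoated → 06.02.01; in rolls → 06.02.01.02. Scheduled 19%. Dunmara agreement on 06.01.02: 06.02.01.02 not covered. → 19%.
Sum: 23% + 50% + 26% + 19% = 118%.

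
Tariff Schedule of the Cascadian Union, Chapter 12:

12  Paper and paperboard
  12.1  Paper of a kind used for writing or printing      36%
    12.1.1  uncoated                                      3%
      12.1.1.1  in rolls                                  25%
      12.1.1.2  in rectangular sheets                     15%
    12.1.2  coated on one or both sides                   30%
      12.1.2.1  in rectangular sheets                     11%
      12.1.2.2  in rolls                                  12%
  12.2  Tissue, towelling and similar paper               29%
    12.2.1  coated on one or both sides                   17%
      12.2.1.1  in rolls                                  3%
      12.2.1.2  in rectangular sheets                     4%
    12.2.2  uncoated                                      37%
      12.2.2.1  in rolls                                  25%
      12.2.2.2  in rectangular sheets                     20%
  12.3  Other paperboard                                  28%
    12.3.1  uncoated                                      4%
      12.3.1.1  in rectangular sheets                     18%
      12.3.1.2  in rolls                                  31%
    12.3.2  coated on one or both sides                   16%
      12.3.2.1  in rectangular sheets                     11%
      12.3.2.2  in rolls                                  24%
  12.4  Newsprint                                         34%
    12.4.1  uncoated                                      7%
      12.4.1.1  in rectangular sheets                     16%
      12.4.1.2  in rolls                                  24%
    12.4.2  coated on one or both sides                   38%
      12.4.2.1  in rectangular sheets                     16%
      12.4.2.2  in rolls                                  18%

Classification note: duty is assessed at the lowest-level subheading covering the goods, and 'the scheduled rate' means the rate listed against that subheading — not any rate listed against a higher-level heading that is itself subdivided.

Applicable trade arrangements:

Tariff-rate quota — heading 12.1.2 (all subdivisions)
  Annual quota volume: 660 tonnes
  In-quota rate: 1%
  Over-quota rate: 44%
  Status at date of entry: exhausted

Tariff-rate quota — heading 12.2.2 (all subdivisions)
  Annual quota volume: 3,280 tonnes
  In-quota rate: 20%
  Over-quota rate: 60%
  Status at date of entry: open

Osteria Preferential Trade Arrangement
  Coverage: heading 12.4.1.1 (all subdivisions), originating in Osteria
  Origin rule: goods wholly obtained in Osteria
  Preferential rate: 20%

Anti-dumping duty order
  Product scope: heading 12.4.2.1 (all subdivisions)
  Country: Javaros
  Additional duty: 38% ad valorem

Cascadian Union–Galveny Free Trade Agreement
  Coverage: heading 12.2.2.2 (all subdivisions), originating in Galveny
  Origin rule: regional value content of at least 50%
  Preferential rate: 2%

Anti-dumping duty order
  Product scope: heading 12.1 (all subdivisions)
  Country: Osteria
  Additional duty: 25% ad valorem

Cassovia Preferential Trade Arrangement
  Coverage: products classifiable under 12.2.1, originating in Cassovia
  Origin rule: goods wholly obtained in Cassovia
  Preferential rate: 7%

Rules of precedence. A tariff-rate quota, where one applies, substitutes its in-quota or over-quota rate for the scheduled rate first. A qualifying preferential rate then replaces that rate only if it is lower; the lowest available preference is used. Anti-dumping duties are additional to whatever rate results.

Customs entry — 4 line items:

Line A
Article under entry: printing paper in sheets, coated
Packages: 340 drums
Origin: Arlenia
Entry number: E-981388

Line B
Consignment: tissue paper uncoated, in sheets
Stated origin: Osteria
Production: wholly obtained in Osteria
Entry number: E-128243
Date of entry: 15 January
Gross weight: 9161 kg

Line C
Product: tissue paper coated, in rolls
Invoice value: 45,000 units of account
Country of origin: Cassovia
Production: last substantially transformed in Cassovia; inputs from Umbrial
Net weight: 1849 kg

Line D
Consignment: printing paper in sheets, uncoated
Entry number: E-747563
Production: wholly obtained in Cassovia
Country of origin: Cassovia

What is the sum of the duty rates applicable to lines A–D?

Line A: printing paper → 12.1; coated → 12.1.2; in sheets → 12.1.2.1. Scheduled 11%. quota on 12.1.2 exhausted → over-quota 44%. → 44%.
Line B: tissue paper → 12.2; uncoated → 12.2.2; in sheets → 12.2.2.2. Scheduled 20%. quota on 12.2.2 open → in-quota 20%; Osteria agreement on 12.4.1.1: 12.2.2.2 not covered. → 20%.
Line C: tissue paper → 12.2; coated → 12.2.1; in rolls → 12.2.1.1. Scheduled 3%. Cassovia agreement on 12.2.1: not wholly obtained. → 3%.
Line D: printing paper → 12.1; uncoated → 12.1.1; in sheets → 12.1.1.2. Scheduled 15%. Cassovia agreement on 12.2.1: 12.1.1.2 not covered. → 15%.
Sum: 44% + 20% + 3% + 15% = 82%.

82%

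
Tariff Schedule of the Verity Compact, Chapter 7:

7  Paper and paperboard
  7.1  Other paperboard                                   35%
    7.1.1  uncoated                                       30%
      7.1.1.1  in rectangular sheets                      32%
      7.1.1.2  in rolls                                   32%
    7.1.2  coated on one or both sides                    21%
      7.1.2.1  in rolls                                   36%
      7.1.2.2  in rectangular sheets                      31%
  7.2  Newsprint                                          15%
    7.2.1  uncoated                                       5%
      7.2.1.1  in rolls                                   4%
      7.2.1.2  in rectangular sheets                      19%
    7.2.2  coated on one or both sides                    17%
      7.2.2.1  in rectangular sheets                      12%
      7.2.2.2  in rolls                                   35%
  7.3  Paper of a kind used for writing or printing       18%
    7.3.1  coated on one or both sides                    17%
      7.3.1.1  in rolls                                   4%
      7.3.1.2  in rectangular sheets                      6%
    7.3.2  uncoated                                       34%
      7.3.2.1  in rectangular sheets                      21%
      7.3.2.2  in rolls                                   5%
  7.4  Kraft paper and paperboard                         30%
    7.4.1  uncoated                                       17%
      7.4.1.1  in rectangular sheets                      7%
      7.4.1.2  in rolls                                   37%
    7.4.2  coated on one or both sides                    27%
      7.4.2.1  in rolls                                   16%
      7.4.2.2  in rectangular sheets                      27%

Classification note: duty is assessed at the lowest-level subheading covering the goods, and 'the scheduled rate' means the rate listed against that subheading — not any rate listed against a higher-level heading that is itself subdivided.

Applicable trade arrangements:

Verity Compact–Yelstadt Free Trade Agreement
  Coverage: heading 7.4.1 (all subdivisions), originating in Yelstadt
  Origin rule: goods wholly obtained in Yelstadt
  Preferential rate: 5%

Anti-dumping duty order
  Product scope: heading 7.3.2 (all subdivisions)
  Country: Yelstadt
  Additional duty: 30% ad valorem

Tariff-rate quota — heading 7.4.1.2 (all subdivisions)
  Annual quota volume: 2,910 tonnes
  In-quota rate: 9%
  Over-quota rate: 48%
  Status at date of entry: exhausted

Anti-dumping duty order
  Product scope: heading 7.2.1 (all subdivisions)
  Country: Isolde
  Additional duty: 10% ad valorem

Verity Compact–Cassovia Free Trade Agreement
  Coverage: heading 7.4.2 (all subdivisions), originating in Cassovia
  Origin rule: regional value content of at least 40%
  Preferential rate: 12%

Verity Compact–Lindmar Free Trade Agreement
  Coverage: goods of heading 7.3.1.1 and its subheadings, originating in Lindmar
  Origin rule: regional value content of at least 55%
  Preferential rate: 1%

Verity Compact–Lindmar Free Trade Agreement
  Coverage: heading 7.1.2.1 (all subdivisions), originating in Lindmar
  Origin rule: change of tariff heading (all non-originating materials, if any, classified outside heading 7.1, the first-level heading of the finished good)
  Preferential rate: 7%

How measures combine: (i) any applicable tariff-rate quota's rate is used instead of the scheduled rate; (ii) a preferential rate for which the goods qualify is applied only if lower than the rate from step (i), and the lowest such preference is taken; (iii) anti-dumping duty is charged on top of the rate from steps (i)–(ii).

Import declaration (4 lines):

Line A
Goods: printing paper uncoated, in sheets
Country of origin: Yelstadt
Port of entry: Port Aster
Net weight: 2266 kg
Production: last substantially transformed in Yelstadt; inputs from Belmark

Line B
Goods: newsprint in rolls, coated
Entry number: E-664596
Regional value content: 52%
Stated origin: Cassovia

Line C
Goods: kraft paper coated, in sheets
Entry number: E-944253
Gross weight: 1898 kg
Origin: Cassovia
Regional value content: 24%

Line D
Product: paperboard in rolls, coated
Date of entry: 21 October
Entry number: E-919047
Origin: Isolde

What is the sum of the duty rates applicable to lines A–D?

Line A: printing paper → 7.3; uncoated → 7.3.2; in sheets → 7.3.2.1. Scheduled 21%. Yelstadt agreement on 7.4.1: 7.3.2.1 not covered; anti-dumping (Yelstadt, 7.3.2): +30%; total 21% + 30% = 51%. → 51%.
Line B: newsprint → 7.2; coated → 7.2.2; in rolls → 7.2.2.2. Scheduled 35%. Cassovia agreement on 7.4.2: 7.2.2.2 not covered. → 35%.
Line C: kraft paper → 7.4; coated → 7.4.2; in sheets → 7.4.2.2. Scheduled 27%. Cassovia agreement on 7.4.2: RVC < 40%. → 27%.
Line D: paperboard → 7.1; coated → 7.1.2; in rolls → 7.1.2.1. Scheduled 36%. No special measure applies. → 36%.
Sum: 51% + 35% + 27% + 36% = 149%.

149%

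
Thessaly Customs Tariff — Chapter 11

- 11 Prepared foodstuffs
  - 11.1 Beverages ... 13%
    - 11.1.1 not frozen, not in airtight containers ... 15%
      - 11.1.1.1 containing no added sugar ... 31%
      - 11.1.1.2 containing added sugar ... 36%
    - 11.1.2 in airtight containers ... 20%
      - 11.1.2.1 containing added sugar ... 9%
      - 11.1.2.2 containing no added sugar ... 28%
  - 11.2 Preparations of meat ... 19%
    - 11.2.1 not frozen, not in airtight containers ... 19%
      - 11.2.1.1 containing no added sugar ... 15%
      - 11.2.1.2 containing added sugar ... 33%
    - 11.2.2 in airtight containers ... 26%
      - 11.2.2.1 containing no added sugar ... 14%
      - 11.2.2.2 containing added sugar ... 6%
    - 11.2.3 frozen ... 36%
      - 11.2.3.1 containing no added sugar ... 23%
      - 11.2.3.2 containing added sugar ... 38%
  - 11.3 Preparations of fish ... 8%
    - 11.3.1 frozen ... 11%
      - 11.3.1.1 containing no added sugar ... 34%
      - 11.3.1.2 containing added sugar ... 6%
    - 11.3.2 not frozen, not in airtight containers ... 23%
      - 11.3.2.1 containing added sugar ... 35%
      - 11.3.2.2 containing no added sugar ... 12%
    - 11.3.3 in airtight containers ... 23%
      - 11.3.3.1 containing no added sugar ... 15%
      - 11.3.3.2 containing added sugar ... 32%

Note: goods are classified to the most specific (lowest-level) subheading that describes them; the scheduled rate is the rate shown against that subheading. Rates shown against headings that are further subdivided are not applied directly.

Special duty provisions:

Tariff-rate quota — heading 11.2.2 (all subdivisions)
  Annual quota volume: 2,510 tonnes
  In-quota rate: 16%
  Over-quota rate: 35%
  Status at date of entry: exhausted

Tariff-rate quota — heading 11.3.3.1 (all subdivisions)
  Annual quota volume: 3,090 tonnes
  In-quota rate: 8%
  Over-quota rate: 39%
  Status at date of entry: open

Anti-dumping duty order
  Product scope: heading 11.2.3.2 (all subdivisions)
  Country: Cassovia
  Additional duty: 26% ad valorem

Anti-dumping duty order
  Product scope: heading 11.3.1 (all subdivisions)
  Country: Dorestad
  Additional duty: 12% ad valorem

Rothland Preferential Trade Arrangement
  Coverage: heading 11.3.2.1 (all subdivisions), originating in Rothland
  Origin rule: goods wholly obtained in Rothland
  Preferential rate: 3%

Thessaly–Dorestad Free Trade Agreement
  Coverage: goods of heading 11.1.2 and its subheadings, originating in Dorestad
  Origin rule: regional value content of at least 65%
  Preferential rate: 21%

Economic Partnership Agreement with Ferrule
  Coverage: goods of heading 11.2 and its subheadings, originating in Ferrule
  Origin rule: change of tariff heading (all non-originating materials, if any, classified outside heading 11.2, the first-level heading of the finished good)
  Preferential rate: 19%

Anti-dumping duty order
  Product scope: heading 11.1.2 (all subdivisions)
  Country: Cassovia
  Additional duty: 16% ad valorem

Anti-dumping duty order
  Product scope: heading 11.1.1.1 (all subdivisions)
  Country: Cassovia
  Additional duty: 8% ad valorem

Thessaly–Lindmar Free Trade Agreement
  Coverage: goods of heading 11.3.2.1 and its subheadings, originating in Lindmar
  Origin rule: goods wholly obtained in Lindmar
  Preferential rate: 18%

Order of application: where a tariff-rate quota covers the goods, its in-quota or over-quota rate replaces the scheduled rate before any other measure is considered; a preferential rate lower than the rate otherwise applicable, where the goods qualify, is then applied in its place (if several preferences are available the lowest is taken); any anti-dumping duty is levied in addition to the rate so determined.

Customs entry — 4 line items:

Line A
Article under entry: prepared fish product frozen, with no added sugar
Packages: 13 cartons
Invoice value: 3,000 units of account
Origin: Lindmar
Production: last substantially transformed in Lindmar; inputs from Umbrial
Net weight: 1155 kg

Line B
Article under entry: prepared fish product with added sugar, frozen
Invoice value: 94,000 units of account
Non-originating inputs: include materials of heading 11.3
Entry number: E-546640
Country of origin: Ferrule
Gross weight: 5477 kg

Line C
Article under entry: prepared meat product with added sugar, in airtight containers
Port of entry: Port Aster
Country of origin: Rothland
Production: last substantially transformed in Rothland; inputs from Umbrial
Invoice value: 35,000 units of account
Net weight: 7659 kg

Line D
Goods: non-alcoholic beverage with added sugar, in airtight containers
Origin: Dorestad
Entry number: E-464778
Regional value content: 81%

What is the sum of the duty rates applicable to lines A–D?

Line A: prepared fish product → 11.3; frozen → 11.3.1; with no added sugar → 11.3.1.1. Scheduled 34%. Lindmar agreement on 11.3.2.1: 11.3.1.1 not covered. → 34%.
Line B: prepared fish product → 11.3; frozen → 11.3.1; with added sugar → 11.3.1.2. Scheduled 6%. Ferrule agreement on 11.2: 11.3.1.2 not covered. → 6%.
Line C: prepared meat product → 11.2; in airtight containers → 11.2.2; with added sugar → 11.2.2.2. Scheduled 6%. quota on 11.2.2 exhausted → over-quota 35%; Rothland agreement on 11.3.2.1: 11.2.2.2 not covered. → 35%.
Line D: non-alcoholic beverage → 11.1; in airtight containers → 11.1.2; with added sugar → 11.1.2.1. Scheduled 9%. Dorestad agreement on 11.1.2: RVC ≥ 65% → 21% available; preference 21% not lower than 9% → no reduction. → 9%.
Sum: 34% + 6% + 35% + 9% = 84%.

84%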